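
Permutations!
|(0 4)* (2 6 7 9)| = |(0 4)(2 6 7 9)| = 4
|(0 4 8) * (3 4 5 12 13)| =7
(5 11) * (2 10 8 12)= (2 10 8 12)(5 11)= [0, 1, 10, 3, 4, 11, 6, 7, 12, 9, 8, 5, 2]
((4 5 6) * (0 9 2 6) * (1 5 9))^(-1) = (0 5 1)(2 9 4 6)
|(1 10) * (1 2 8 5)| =5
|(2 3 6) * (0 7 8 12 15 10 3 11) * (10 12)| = 8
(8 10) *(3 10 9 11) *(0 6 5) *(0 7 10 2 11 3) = (0 6 5 7 10 8 9 3 2 11) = [6, 1, 11, 2, 4, 7, 5, 10, 9, 3, 8, 0]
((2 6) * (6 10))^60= (10)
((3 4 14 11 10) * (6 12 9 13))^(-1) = ((3 4 14 11 10)(6 12 9 13))^(-1) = (3 10 11 14 4)(6 13 9 12)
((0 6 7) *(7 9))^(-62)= (0 9)(6 7)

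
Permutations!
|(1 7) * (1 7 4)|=|(7)(1 4)|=2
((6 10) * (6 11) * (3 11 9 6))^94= ((3 11)(6 10 9))^94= (11)(6 10 9)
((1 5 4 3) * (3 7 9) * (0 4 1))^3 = (0 9 4 3 7)(1 5) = ((0 4 7 9 3)(1 5))^3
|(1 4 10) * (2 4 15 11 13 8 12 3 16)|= 11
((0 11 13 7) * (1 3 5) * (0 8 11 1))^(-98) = (0 3)(1 5)(7 11)(8 13)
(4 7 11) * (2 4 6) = (2 4 7 11 6) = [0, 1, 4, 3, 7, 5, 2, 11, 8, 9, 10, 6]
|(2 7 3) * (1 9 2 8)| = |(1 9 2 7 3 8)| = 6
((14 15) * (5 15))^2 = (5 14 15)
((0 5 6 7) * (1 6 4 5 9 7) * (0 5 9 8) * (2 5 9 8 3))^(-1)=((0 3 2 5 4 8)(1 6)(7 9))^(-1)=(0 8 4 5 2 3)(1 6)(7 9)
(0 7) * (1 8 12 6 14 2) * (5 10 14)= [7, 8, 1, 3, 4, 10, 5, 0, 12, 9, 14, 11, 6, 13, 2]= (0 7)(1 8 12 6 5 10 14 2)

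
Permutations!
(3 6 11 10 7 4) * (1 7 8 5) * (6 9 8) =[0, 7, 2, 9, 3, 1, 11, 4, 5, 8, 6, 10] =(1 7 4 3 9 8 5)(6 11 10)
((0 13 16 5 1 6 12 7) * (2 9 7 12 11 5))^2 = (0 16 9)(1 11)(2 7 13)(5 6)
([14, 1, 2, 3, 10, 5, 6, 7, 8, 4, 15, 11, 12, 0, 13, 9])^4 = [14, 1, 2, 3, 4, 5, 6, 7, 8, 9, 10, 11, 12, 0, 13, 15]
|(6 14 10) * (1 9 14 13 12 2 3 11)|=|(1 9 14 10 6 13 12 2 3 11)|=10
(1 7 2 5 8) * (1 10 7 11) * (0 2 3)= [2, 11, 5, 0, 4, 8, 6, 3, 10, 9, 7, 1]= (0 2 5 8 10 7 3)(1 11)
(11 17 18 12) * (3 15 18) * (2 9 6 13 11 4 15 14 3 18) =(2 9 6 13 11 17 18 12 4 15)(3 14) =[0, 1, 9, 14, 15, 5, 13, 7, 8, 6, 10, 17, 4, 11, 3, 2, 16, 18, 12]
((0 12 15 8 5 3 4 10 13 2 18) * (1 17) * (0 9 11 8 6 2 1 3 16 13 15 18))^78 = (0 17 9 10 5 2 1 18 4 8 6 13 12 3 11 15 16)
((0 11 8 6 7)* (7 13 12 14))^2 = ((0 11 8 6 13 12 14 7))^2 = (0 8 13 14)(6 12 7 11)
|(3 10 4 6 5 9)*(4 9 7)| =12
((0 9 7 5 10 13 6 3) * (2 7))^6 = (0 13 7)(2 3 10)(5 9 6)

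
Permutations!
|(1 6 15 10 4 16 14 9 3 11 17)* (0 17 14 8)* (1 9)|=|(0 17 9 3 11 14 1 6 15 10 4 16 8)|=13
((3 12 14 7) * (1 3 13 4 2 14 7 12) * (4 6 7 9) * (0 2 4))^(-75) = (14)(1 3)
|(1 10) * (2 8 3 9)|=|(1 10)(2 8 3 9)|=4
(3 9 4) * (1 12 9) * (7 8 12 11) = (1 11 7 8 12 9 4 3) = [0, 11, 2, 1, 3, 5, 6, 8, 12, 4, 10, 7, 9]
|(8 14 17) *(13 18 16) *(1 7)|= |(1 7)(8 14 17)(13 18 16)|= 6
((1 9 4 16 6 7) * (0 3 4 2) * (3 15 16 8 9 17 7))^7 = (0 9 4 6 15 2 8 3 16)(1 17 7)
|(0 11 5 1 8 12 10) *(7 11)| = 8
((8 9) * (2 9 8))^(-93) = (2 9)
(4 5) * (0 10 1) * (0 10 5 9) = (0 5 4 9)(1 10) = [5, 10, 2, 3, 9, 4, 6, 7, 8, 0, 1]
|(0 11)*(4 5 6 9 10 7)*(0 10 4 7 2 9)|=|(0 11 10 2 9 4 5 6)|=8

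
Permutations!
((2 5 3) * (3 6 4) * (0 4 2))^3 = (6)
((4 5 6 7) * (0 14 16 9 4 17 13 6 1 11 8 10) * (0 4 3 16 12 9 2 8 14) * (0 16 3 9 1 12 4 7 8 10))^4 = ((0 16 2 10 7 17 13 6 8)(1 11 14 4 5 12))^4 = (0 7 8 10 6 2 13 16 17)(1 5 14)(4 11 12)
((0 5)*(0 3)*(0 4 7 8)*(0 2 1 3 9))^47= ((0 5 9)(1 3 4 7 8 2))^47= (0 9 5)(1 2 8 7 4 3)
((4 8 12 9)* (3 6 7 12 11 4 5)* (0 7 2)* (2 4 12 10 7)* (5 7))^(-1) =((0 2)(3 6 4 8 11 12 9 7 10 5))^(-1) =(0 2)(3 5 10 7 9 12 11 8 4 6)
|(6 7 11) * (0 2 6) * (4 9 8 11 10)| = 9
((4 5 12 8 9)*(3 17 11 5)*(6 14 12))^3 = ((3 17 11 5 6 14 12 8 9 4))^3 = (3 5 12 4 11 14 9 17 6 8)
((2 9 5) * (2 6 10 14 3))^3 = ((2 9 5 6 10 14 3))^3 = (2 6 3 5 14 9 10)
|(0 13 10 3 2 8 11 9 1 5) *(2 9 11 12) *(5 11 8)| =11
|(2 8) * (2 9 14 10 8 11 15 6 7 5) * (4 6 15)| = 12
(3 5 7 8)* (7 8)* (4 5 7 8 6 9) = [0, 1, 2, 7, 5, 6, 9, 8, 3, 4] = (3 7 8)(4 5 6 9)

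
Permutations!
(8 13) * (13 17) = (8 17 13) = [0, 1, 2, 3, 4, 5, 6, 7, 17, 9, 10, 11, 12, 8, 14, 15, 16, 13]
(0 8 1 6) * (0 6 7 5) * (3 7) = [8, 3, 2, 7, 4, 0, 6, 5, 1] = (0 8 1 3 7 5)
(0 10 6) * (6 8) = (0 10 8 6) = [10, 1, 2, 3, 4, 5, 0, 7, 6, 9, 8]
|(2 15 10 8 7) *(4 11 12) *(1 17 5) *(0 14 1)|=15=|(0 14 1 17 5)(2 15 10 8 7)(4 11 12)|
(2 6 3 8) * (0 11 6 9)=[11, 1, 9, 8, 4, 5, 3, 7, 2, 0, 10, 6]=(0 11 6 3 8 2 9)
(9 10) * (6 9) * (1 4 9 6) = [0, 4, 2, 3, 9, 5, 6, 7, 8, 10, 1] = (1 4 9 10)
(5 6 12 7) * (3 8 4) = (3 8 4)(5 6 12 7) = [0, 1, 2, 8, 3, 6, 12, 5, 4, 9, 10, 11, 7]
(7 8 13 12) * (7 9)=[0, 1, 2, 3, 4, 5, 6, 8, 13, 7, 10, 11, 9, 12]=(7 8 13 12 9)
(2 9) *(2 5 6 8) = (2 9 5 6 8) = [0, 1, 9, 3, 4, 6, 8, 7, 2, 5]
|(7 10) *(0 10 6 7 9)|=6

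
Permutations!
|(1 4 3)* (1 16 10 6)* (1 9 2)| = 8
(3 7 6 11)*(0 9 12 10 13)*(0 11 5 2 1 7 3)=(0 9 12 10 13 11)(1 7 6 5 2)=[9, 7, 1, 3, 4, 2, 5, 6, 8, 12, 13, 0, 10, 11]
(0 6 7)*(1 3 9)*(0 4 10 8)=[6, 3, 2, 9, 10, 5, 7, 4, 0, 1, 8]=(0 6 7 4 10 8)(1 3 9)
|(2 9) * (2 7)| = |(2 9 7)| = 3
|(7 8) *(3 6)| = |(3 6)(7 8)| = 2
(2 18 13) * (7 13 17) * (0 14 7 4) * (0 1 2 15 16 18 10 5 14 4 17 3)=(0 4 1 2 10 5 14 7 13 15 16 18 3)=[4, 2, 10, 0, 1, 14, 6, 13, 8, 9, 5, 11, 12, 15, 7, 16, 18, 17, 3]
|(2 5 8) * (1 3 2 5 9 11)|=10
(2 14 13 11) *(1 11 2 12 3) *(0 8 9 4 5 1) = (0 8 9 4 5 1 11 12 3)(2 14 13) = [8, 11, 14, 0, 5, 1, 6, 7, 9, 4, 10, 12, 3, 2, 13]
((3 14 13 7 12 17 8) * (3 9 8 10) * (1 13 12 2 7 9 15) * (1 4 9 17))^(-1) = ((1 13 17 10 3 14 12)(2 7)(4 9 8 15))^(-1) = (1 12 14 3 10 17 13)(2 7)(4 15 8 9)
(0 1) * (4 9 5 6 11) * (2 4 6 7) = [1, 0, 4, 3, 9, 7, 11, 2, 8, 5, 10, 6] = (0 1)(2 4 9 5 7)(6 11)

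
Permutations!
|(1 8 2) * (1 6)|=|(1 8 2 6)|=4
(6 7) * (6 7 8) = (6 8) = [0, 1, 2, 3, 4, 5, 8, 7, 6]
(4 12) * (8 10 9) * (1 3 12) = (1 3 12 4)(8 10 9) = [0, 3, 2, 12, 1, 5, 6, 7, 10, 8, 9, 11, 4]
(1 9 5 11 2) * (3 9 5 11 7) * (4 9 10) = (1 5 7 3 10 4 9 11 2) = [0, 5, 1, 10, 9, 7, 6, 3, 8, 11, 4, 2]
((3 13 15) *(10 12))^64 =((3 13 15)(10 12))^64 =(3 13 15)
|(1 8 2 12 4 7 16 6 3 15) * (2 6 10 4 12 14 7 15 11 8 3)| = 12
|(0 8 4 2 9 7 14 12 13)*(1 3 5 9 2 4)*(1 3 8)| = |(0 1 8 3 5 9 7 14 12 13)| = 10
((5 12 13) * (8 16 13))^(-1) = (5 13 16 8 12)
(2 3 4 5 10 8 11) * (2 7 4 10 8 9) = (2 3 10 9)(4 5 8 11 7) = [0, 1, 3, 10, 5, 8, 6, 4, 11, 2, 9, 7]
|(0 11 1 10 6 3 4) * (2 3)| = |(0 11 1 10 6 2 3 4)| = 8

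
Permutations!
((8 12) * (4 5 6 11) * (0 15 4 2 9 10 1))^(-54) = ((0 15 4 5 6 11 2 9 10 1)(8 12))^(-54) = (0 2 4 10 6)(1 11 15 9 5)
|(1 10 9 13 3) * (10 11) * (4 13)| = |(1 11 10 9 4 13 3)| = 7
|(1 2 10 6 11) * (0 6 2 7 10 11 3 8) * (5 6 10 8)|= 21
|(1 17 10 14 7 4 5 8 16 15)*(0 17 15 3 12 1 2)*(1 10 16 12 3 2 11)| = |(0 17 16 2)(1 15 11)(4 5 8 12 10 14 7)| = 84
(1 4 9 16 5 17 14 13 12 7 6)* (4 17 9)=(1 17 14 13 12 7 6)(5 9 16)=[0, 17, 2, 3, 4, 9, 1, 6, 8, 16, 10, 11, 7, 12, 13, 15, 5, 14]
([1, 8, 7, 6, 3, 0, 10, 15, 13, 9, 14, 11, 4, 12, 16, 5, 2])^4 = (0 12 10 7 1 4 14 15 8 3 16 5 13 6 2)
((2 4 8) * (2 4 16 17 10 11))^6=((2 16 17 10 11)(4 8))^6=(2 16 17 10 11)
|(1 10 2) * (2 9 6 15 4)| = 7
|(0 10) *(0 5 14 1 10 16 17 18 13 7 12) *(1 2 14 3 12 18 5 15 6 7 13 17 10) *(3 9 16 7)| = 12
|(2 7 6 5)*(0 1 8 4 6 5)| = |(0 1 8 4 6)(2 7 5)| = 15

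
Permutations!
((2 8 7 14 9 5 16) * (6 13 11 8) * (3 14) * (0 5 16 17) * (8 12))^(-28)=((0 5 17)(2 6 13 11 12 8 7 3 14 9 16))^(-28)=(0 17 5)(2 8 16 12 9 11 14 13 3 6 7)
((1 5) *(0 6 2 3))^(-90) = ((0 6 2 3)(1 5))^(-90) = (0 2)(3 6)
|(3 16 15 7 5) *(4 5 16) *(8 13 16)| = |(3 4 5)(7 8 13 16 15)| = 15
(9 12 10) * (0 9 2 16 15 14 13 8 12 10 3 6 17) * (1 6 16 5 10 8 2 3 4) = (0 9 8 12 4 1 6 17)(2 5 10 3 16 15 14 13) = [9, 6, 5, 16, 1, 10, 17, 7, 12, 8, 3, 11, 4, 2, 13, 14, 15, 0]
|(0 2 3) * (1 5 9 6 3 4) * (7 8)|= |(0 2 4 1 5 9 6 3)(7 8)|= 8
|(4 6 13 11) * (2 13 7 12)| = |(2 13 11 4 6 7 12)| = 7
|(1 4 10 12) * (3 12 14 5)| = 7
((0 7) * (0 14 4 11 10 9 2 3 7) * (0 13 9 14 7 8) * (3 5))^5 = ((0 13 9 2 5 3 8)(4 11 10 14))^5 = (0 3 2 13 8 5 9)(4 11 10 14)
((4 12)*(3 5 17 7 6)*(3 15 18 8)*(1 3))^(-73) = ((1 3 5 17 7 6 15 18 8)(4 12))^(-73) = (1 8 18 15 6 7 17 5 3)(4 12)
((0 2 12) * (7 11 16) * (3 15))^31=(0 2 12)(3 15)(7 11 16)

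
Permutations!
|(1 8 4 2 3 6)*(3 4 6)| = |(1 8 6)(2 4)| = 6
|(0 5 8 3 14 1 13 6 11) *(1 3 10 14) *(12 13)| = 11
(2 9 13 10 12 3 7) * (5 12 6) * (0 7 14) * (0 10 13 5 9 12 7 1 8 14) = [1, 8, 12, 0, 4, 7, 9, 2, 14, 5, 6, 11, 3, 13, 10] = (0 1 8 14 10 6 9 5 7 2 12 3)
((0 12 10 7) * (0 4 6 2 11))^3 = ((0 12 10 7 4 6 2 11))^3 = (0 7 2 12 4 11 10 6)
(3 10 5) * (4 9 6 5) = (3 10 4 9 6 5) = [0, 1, 2, 10, 9, 3, 5, 7, 8, 6, 4]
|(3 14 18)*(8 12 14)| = 5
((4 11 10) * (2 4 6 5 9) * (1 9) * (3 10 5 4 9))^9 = ((1 3 10 6 4 11 5)(2 9))^9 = (1 10 4 5 3 6 11)(2 9)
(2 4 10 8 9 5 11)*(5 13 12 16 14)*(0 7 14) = (0 7 14 5 11 2 4 10 8 9 13 12 16) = [7, 1, 4, 3, 10, 11, 6, 14, 9, 13, 8, 2, 16, 12, 5, 15, 0]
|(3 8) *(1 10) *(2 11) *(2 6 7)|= 4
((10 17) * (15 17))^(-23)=((10 15 17))^(-23)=(10 15 17)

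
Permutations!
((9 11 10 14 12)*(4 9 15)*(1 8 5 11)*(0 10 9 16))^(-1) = ((0 10 14 12 15 4 16)(1 8 5 11 9))^(-1) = (0 16 4 15 12 14 10)(1 9 11 5 8)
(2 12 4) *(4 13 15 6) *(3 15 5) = [0, 1, 12, 15, 2, 3, 4, 7, 8, 9, 10, 11, 13, 5, 14, 6] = (2 12 13 5 3 15 6 4)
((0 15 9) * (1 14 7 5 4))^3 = ((0 15 9)(1 14 7 5 4))^3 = (15)(1 5 14 4 7)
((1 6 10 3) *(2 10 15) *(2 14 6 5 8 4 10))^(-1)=(1 3 10 4 8 5)(6 14 15)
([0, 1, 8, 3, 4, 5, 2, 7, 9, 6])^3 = [0, 1, 6, 3, 4, 5, 9, 7, 2, 8]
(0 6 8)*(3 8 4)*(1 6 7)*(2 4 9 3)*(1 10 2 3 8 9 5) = (0 7 10 2 4 3 9 8)(1 6 5) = [7, 6, 4, 9, 3, 1, 5, 10, 0, 8, 2]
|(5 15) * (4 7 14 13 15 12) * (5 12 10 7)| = |(4 5 10 7 14 13 15 12)| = 8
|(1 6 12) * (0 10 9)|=3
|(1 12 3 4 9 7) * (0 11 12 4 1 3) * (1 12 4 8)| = 14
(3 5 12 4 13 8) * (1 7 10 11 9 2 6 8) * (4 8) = (1 7 10 11 9 2 6 4 13)(3 5 12 8) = [0, 7, 6, 5, 13, 12, 4, 10, 3, 2, 11, 9, 8, 1]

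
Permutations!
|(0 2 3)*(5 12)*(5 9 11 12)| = |(0 2 3)(9 11 12)| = 3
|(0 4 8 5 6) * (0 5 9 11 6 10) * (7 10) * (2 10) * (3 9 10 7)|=|(0 4 8 10)(2 7)(3 9 11 6 5)|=20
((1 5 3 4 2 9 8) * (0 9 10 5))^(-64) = ((0 9 8 1)(2 10 5 3 4))^(-64) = (2 10 5 3 4)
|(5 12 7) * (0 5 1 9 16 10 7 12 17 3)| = 20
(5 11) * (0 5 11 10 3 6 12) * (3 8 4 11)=[5, 1, 2, 6, 11, 10, 12, 7, 4, 9, 8, 3, 0]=(0 5 10 8 4 11 3 6 12)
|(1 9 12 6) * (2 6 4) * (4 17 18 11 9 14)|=5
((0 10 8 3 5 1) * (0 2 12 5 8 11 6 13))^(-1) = (0 13 6 11 10)(1 5 12 2)(3 8)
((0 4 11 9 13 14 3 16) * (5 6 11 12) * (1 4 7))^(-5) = ((0 7 1 4 12 5 6 11 9 13 14 3 16))^(-5) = (0 9 4 3 6 7 13 12 16 11 1 14 5)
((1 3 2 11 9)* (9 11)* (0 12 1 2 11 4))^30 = (12)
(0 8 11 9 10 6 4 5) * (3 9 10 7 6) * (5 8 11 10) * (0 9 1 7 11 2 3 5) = (0 2 3 1 7 6 4 8 10 5 9 11) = [2, 7, 3, 1, 8, 9, 4, 6, 10, 11, 5, 0]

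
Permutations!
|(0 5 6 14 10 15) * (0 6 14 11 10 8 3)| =20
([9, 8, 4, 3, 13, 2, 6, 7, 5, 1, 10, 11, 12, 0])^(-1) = [13, 9, 5, 3, 2, 8, 6, 7, 1, 0, 10, 11, 12, 4]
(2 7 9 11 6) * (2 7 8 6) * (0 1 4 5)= (0 1 4 5)(2 8 6 7 9 11)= [1, 4, 8, 3, 5, 0, 7, 9, 6, 11, 10, 2]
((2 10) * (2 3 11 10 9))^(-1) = (2 9)(3 10 11)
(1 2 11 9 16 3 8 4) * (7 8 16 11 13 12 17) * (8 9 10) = [0, 2, 13, 16, 1, 5, 6, 9, 4, 11, 8, 10, 17, 12, 14, 15, 3, 7] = (1 2 13 12 17 7 9 11 10 8 4)(3 16)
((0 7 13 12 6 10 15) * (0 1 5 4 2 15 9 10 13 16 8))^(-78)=((0 7 16 8)(1 5 4 2 15)(6 13 12)(9 10))^(-78)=(0 16)(1 4 15 5 2)(7 8)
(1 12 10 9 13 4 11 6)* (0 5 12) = (0 5 12 10 9 13 4 11 6 1) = [5, 0, 2, 3, 11, 12, 1, 7, 8, 13, 9, 6, 10, 4]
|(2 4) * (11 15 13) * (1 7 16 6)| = 12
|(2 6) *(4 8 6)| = |(2 4 8 6)| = 4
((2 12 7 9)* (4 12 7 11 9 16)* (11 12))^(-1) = (2 9 11 4 16 7)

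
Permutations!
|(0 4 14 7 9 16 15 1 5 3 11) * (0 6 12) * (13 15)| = 14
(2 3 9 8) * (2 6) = (2 3 9 8 6) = [0, 1, 3, 9, 4, 5, 2, 7, 6, 8]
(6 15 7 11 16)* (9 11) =[0, 1, 2, 3, 4, 5, 15, 9, 8, 11, 10, 16, 12, 13, 14, 7, 6] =(6 15 7 9 11 16)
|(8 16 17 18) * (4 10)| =|(4 10)(8 16 17 18)| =4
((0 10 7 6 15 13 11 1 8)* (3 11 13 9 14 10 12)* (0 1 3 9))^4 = (0 10)(6 9)(7 12)(14 15)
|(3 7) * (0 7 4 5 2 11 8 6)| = 9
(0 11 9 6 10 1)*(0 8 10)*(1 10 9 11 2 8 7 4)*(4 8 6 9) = [2, 7, 6, 3, 1, 5, 0, 8, 4, 9, 10, 11] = (11)(0 2 6)(1 7 8 4)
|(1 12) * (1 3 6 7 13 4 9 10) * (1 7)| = 20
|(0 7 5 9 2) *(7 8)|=6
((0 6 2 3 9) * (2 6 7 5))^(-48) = (9)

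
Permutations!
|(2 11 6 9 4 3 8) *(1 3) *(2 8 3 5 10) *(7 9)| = |(1 5 10 2 11 6 7 9 4)| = 9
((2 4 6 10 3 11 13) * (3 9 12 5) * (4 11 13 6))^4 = (2 9 13 10 3 6 5 11 12)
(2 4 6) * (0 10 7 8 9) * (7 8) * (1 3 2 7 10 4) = (0 4 6 7 10 8 9)(1 3 2) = [4, 3, 1, 2, 6, 5, 7, 10, 9, 0, 8]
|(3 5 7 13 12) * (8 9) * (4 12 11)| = |(3 5 7 13 11 4 12)(8 9)| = 14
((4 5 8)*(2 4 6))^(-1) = ((2 4 5 8 6))^(-1) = (2 6 8 5 4)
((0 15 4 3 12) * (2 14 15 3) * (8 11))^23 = (0 12 3)(2 4 15 14)(8 11)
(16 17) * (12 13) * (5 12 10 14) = (5 12 13 10 14)(16 17) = [0, 1, 2, 3, 4, 12, 6, 7, 8, 9, 14, 11, 13, 10, 5, 15, 17, 16]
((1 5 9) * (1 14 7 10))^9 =((1 5 9 14 7 10))^9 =(1 14)(5 7)(9 10)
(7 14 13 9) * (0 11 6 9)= (0 11 6 9 7 14 13)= [11, 1, 2, 3, 4, 5, 9, 14, 8, 7, 10, 6, 12, 0, 13]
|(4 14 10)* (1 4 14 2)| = |(1 4 2)(10 14)| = 6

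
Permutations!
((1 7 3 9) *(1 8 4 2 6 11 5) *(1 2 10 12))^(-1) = ((1 7 3 9 8 4 10 12)(2 6 11 5))^(-1) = (1 12 10 4 8 9 3 7)(2 5 11 6)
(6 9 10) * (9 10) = (6 10) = [0, 1, 2, 3, 4, 5, 10, 7, 8, 9, 6]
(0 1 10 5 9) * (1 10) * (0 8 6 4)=[10, 1, 2, 3, 0, 9, 4, 7, 6, 8, 5]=(0 10 5 9 8 6 4)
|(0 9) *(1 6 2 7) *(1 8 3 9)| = 8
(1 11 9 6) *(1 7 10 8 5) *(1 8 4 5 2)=(1 11 9 6 7 10 4 5 8 2)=[0, 11, 1, 3, 5, 8, 7, 10, 2, 6, 4, 9]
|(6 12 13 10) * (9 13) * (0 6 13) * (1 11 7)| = 12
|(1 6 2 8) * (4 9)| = 4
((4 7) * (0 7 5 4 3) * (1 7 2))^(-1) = (0 3 7 1 2)(4 5)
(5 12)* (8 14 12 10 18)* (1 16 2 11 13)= (1 16 2 11 13)(5 10 18 8 14 12)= [0, 16, 11, 3, 4, 10, 6, 7, 14, 9, 18, 13, 5, 1, 12, 15, 2, 17, 8]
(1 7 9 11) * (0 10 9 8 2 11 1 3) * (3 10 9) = (0 9 1 7 8 2 11 10 3) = [9, 7, 11, 0, 4, 5, 6, 8, 2, 1, 3, 10]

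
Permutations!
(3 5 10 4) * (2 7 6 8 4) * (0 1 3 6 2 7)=(0 1 3 5 10 7 2)(4 6 8)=[1, 3, 0, 5, 6, 10, 8, 2, 4, 9, 7]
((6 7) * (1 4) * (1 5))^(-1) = (1 5 4)(6 7)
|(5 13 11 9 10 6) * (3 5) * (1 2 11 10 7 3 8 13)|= |(1 2 11 9 7 3 5)(6 8 13 10)|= 28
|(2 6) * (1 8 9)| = 6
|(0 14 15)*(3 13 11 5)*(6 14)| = 4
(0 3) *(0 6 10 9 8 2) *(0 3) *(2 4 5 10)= (2 3 6)(4 5 10 9 8)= [0, 1, 3, 6, 5, 10, 2, 7, 4, 8, 9]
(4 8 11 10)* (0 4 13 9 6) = (0 4 8 11 10 13 9 6) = [4, 1, 2, 3, 8, 5, 0, 7, 11, 6, 13, 10, 12, 9]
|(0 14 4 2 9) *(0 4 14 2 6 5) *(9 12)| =7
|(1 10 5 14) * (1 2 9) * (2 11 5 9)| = |(1 10 9)(5 14 11)| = 3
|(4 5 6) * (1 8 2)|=|(1 8 2)(4 5 6)|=3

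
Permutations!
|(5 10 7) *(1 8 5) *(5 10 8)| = |(1 5 8 10 7)| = 5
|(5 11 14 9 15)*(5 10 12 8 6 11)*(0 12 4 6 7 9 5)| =|(0 12 8 7 9 15 10 4 6 11 14 5)| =12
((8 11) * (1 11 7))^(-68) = (11)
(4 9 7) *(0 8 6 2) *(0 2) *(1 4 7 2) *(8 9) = [9, 4, 1, 3, 8, 5, 0, 7, 6, 2] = (0 9 2 1 4 8 6)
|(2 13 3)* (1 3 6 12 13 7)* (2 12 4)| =|(1 3 12 13 6 4 2 7)| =8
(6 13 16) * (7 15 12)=(6 13 16)(7 15 12)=[0, 1, 2, 3, 4, 5, 13, 15, 8, 9, 10, 11, 7, 16, 14, 12, 6]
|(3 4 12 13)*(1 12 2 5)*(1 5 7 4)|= 12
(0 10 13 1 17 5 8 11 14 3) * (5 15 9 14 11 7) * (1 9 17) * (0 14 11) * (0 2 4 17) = (0 10 13 9 11 2 4 17 15)(3 14)(5 8 7) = [10, 1, 4, 14, 17, 8, 6, 5, 7, 11, 13, 2, 12, 9, 3, 0, 16, 15]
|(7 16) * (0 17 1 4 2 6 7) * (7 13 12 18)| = |(0 17 1 4 2 6 13 12 18 7 16)| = 11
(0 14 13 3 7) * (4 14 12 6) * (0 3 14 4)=(0 12 6)(3 7)(13 14)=[12, 1, 2, 7, 4, 5, 0, 3, 8, 9, 10, 11, 6, 14, 13]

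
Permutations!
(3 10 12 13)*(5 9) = (3 10 12 13)(5 9) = [0, 1, 2, 10, 4, 9, 6, 7, 8, 5, 12, 11, 13, 3]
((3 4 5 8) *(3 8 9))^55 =(3 9 5 4)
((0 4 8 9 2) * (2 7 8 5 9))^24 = (0 9 2 5 8 4 7)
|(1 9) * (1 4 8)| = 4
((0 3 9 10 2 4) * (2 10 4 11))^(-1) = ((0 3 9 4)(2 11))^(-1) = (0 4 9 3)(2 11)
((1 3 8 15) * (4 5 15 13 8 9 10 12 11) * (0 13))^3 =(1 10 4)(3 12 5)(9 11 15)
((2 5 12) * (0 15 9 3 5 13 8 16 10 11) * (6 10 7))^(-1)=((0 15 9 3 5 12 2 13 8 16 7 6 10 11))^(-1)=(0 11 10 6 7 16 8 13 2 12 5 3 9 15)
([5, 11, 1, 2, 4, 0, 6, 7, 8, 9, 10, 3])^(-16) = [0, 1, 2, 3, 4, 5, 6, 7, 8, 9, 10, 11]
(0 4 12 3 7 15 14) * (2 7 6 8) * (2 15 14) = [4, 1, 7, 6, 12, 5, 8, 14, 15, 9, 10, 11, 3, 13, 0, 2] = (0 4 12 3 6 8 15 2 7 14)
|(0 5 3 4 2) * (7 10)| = |(0 5 3 4 2)(7 10)| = 10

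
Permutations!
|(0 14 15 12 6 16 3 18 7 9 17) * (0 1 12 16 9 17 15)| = 10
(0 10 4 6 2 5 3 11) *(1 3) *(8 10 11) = (0 11)(1 3 8 10 4 6 2 5) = [11, 3, 5, 8, 6, 1, 2, 7, 10, 9, 4, 0]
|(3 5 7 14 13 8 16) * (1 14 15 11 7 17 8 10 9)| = 15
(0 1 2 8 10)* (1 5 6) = (0 5 6 1 2 8 10) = [5, 2, 8, 3, 4, 6, 1, 7, 10, 9, 0]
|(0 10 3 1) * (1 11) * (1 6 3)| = 3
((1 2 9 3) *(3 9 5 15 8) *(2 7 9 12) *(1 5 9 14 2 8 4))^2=((1 7 14 2 9 12 8 3 5 15 4))^2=(1 14 9 8 5 4 7 2 12 3 15)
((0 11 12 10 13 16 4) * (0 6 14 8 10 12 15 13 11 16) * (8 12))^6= (0 8 16 10 4 11 6 15 14 13 12)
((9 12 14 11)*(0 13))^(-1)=(0 13)(9 11 14 12)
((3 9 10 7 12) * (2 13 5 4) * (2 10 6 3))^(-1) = ((2 13 5 4 10 7 12)(3 9 6))^(-1) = (2 12 7 10 4 5 13)(3 6 9)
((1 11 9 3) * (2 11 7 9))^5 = ((1 7 9 3)(2 11))^5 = (1 7 9 3)(2 11)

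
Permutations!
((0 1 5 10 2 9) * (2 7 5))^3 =((0 1 2 9)(5 10 7))^3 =(10)(0 9 2 1)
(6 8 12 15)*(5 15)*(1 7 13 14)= (1 7 13 14)(5 15 6 8 12)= [0, 7, 2, 3, 4, 15, 8, 13, 12, 9, 10, 11, 5, 14, 1, 6]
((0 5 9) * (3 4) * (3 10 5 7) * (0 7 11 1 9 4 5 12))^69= (0 12 10 4 5 3 7 9 1 11)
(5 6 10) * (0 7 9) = (0 7 9)(5 6 10) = [7, 1, 2, 3, 4, 6, 10, 9, 8, 0, 5]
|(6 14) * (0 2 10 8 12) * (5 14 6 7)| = |(0 2 10 8 12)(5 14 7)| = 15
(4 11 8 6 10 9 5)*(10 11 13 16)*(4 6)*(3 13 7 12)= (3 13 16 10 9 5 6 11 8 4 7 12)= [0, 1, 2, 13, 7, 6, 11, 12, 4, 5, 9, 8, 3, 16, 14, 15, 10]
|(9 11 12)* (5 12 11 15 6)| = |(5 12 9 15 6)| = 5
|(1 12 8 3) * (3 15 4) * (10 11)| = |(1 12 8 15 4 3)(10 11)| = 6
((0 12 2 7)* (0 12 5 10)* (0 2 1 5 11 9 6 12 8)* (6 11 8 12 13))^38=(13)(1 10 7)(2 12 5)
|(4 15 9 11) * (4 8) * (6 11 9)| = |(4 15 6 11 8)| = 5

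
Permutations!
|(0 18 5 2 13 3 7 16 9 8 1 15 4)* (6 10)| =26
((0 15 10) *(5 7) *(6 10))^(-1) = ((0 15 6 10)(5 7))^(-1) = (0 10 6 15)(5 7)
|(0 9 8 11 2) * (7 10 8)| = 7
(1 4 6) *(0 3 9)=[3, 4, 2, 9, 6, 5, 1, 7, 8, 0]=(0 3 9)(1 4 6)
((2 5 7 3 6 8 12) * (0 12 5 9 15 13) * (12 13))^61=((0 13)(2 9 15 12)(3 6 8 5 7))^61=(0 13)(2 9 15 12)(3 6 8 5 7)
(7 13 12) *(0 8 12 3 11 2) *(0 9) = (0 8 12 7 13 3 11 2 9) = [8, 1, 9, 11, 4, 5, 6, 13, 12, 0, 10, 2, 7, 3]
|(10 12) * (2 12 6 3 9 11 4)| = 8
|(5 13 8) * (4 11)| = 6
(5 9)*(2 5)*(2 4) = (2 5 9 4) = [0, 1, 5, 3, 2, 9, 6, 7, 8, 4]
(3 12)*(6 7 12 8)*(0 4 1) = [4, 0, 2, 8, 1, 5, 7, 12, 6, 9, 10, 11, 3] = (0 4 1)(3 8 6 7 12)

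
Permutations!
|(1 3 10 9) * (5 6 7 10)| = 7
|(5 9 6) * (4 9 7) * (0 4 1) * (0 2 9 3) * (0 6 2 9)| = |(0 4 3 6 5 7 1 9 2)| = 9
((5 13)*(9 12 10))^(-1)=((5 13)(9 12 10))^(-1)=(5 13)(9 10 12)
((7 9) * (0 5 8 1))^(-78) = ((0 5 8 1)(7 9))^(-78) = (9)(0 8)(1 5)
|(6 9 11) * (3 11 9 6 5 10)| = 4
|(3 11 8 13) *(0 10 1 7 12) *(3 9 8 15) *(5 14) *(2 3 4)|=|(0 10 1 7 12)(2 3 11 15 4)(5 14)(8 13 9)|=30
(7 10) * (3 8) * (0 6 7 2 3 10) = [6, 1, 3, 8, 4, 5, 7, 0, 10, 9, 2] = (0 6 7)(2 3 8 10)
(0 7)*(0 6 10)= (0 7 6 10)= [7, 1, 2, 3, 4, 5, 10, 6, 8, 9, 0]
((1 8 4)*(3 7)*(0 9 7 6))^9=(0 6 3 7 9)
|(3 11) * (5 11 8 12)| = |(3 8 12 5 11)| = 5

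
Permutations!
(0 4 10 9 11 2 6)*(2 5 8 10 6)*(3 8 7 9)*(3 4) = (0 3 8 10 4 6)(5 7 9 11) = [3, 1, 2, 8, 6, 7, 0, 9, 10, 11, 4, 5]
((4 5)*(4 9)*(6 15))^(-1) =((4 5 9)(6 15))^(-1) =(4 9 5)(6 15)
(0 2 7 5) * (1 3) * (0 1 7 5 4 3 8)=(0 2 5 1 8)(3 7 4)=[2, 8, 5, 7, 3, 1, 6, 4, 0]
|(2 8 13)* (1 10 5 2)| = 6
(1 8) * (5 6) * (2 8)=[0, 2, 8, 3, 4, 6, 5, 7, 1]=(1 2 8)(5 6)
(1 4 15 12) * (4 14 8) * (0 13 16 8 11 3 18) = [13, 14, 2, 18, 15, 5, 6, 7, 4, 9, 10, 3, 1, 16, 11, 12, 8, 17, 0] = (0 13 16 8 4 15 12 1 14 11 3 18)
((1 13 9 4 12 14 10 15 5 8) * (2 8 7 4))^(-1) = (1 8 2 9 13)(4 7 5 15 10 14 12)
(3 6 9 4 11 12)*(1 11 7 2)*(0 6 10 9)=(0 6)(1 11 12 3 10 9 4 7 2)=[6, 11, 1, 10, 7, 5, 0, 2, 8, 4, 9, 12, 3]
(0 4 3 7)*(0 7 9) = [4, 1, 2, 9, 3, 5, 6, 7, 8, 0] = (0 4 3 9)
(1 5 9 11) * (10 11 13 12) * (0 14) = [14, 5, 2, 3, 4, 9, 6, 7, 8, 13, 11, 1, 10, 12, 0] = (0 14)(1 5 9 13 12 10 11)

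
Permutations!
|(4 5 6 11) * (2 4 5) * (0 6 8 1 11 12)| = |(0 6 12)(1 11 5 8)(2 4)| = 12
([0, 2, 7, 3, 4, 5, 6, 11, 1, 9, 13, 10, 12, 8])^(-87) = (1 10 2 13 7 8 11)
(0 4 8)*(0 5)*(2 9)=(0 4 8 5)(2 9)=[4, 1, 9, 3, 8, 0, 6, 7, 5, 2]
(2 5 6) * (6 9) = [0, 1, 5, 3, 4, 9, 2, 7, 8, 6] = (2 5 9 6)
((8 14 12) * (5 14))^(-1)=((5 14 12 8))^(-1)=(5 8 12 14)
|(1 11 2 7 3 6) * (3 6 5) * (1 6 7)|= 6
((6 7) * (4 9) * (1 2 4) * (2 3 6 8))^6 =((1 3 6 7 8 2 4 9))^6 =(1 4 8 6)(2 7 3 9)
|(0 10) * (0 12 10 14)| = 2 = |(0 14)(10 12)|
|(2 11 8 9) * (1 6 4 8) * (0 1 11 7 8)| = 4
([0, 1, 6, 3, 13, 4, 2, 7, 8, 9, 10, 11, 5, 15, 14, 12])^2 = (4 15 5 13 12)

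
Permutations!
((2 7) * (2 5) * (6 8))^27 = ((2 7 5)(6 8))^27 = (6 8)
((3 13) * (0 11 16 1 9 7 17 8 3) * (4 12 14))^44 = (0 9 3 16 17)(1 8 11 7 13)(4 14 12)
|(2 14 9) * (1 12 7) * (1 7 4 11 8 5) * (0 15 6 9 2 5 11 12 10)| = 14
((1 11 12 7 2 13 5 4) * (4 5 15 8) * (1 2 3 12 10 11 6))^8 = (2 8 13 4 15)(3 7 12)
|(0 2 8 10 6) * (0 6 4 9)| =6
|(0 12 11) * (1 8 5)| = 3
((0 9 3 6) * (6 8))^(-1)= ((0 9 3 8 6))^(-1)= (0 6 8 3 9)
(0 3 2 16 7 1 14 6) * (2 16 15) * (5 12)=(0 3 16 7 1 14 6)(2 15)(5 12)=[3, 14, 15, 16, 4, 12, 0, 1, 8, 9, 10, 11, 5, 13, 6, 2, 7]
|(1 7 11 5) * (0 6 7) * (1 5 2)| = 6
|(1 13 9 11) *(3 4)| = |(1 13 9 11)(3 4)| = 4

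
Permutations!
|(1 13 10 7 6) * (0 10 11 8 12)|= 9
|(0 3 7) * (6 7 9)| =|(0 3 9 6 7)| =5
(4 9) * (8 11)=[0, 1, 2, 3, 9, 5, 6, 7, 11, 4, 10, 8]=(4 9)(8 11)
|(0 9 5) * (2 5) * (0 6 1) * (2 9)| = |(9)(0 2 5 6 1)| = 5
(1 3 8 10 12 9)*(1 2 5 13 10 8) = (1 3)(2 5 13 10 12 9) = [0, 3, 5, 1, 4, 13, 6, 7, 8, 2, 12, 11, 9, 10]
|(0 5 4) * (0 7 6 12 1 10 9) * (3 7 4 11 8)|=11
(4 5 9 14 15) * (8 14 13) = [0, 1, 2, 3, 5, 9, 6, 7, 14, 13, 10, 11, 12, 8, 15, 4] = (4 5 9 13 8 14 15)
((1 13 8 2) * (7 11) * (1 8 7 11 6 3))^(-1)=(1 3 6 7 13)(2 8)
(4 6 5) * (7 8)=[0, 1, 2, 3, 6, 4, 5, 8, 7]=(4 6 5)(7 8)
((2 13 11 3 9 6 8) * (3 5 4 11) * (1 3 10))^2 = ((1 3 9 6 8 2 13 10)(4 11 5))^2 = (1 9 8 13)(2 10 3 6)(4 5 11)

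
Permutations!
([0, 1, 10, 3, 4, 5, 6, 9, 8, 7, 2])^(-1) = [0, 1, 10, 3, 4, 5, 6, 9, 8, 7, 2]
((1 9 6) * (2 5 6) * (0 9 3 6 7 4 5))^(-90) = (9) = ((0 9 2)(1 3 6)(4 5 7))^(-90)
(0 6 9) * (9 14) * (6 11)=[11, 1, 2, 3, 4, 5, 14, 7, 8, 0, 10, 6, 12, 13, 9]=(0 11 6 14 9)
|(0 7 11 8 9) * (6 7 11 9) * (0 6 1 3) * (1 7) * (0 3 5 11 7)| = 8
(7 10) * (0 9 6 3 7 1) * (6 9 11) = [11, 0, 2, 7, 4, 5, 3, 10, 8, 9, 1, 6] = (0 11 6 3 7 10 1)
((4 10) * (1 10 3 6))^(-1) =(1 6 3 4 10)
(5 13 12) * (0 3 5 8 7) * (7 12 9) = [3, 1, 2, 5, 4, 13, 6, 0, 12, 7, 10, 11, 8, 9] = (0 3 5 13 9 7)(8 12)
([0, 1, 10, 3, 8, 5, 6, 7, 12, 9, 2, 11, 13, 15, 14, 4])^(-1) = (2 10)(4 15 13 12 8)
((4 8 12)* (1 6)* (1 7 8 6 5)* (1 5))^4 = (4 12 8 7 6)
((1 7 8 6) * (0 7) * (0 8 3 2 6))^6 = ((0 7 3 2 6 1 8))^6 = (0 8 1 6 2 3 7)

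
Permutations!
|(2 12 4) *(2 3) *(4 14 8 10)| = |(2 12 14 8 10 4 3)| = 7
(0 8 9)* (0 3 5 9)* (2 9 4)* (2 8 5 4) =(0 5 2 9 3 4 8) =[5, 1, 9, 4, 8, 2, 6, 7, 0, 3]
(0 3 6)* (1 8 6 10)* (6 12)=(0 3 10 1 8 12 6)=[3, 8, 2, 10, 4, 5, 0, 7, 12, 9, 1, 11, 6]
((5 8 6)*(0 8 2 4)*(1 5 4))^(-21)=(0 4 6 8)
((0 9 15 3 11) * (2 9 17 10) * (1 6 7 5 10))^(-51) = (0 15 10 6)(1 11 9 5)(2 7 17 3)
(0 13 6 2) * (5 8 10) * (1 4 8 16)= (0 13 6 2)(1 4 8 10 5 16)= [13, 4, 0, 3, 8, 16, 2, 7, 10, 9, 5, 11, 12, 6, 14, 15, 1]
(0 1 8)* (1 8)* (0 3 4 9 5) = (0 8 3 4 9 5) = [8, 1, 2, 4, 9, 0, 6, 7, 3, 5]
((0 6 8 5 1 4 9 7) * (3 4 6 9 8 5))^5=((0 9 7)(1 6 5)(3 4 8))^5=(0 7 9)(1 5 6)(3 8 4)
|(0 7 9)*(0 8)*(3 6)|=4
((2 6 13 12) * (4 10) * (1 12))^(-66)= (1 13 6 2 12)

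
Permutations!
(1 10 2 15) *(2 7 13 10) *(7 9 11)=(1 2 15)(7 13 10 9 11)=[0, 2, 15, 3, 4, 5, 6, 13, 8, 11, 9, 7, 12, 10, 14, 1]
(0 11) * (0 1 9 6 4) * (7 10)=(0 11 1 9 6 4)(7 10)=[11, 9, 2, 3, 0, 5, 4, 10, 8, 6, 7, 1]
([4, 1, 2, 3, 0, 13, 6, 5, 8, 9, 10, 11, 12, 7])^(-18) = [0, 1, 2, 3, 4, 5, 6, 7, 8, 9, 10, 11, 12, 13]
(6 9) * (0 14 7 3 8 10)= (0 14 7 3 8 10)(6 9)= [14, 1, 2, 8, 4, 5, 9, 3, 10, 6, 0, 11, 12, 13, 7]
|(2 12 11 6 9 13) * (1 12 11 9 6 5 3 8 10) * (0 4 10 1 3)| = |(0 4 10 3 8 1 12 9 13 2 11 5)| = 12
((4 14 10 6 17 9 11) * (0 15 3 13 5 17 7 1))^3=(0 13 9 14 7 15 5 11 10 1 3 17 4 6)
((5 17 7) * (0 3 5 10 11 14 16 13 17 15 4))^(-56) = ((0 3 5 15 4)(7 10 11 14 16 13 17))^(-56) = (17)(0 4 15 5 3)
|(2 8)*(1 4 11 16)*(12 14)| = |(1 4 11 16)(2 8)(12 14)| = 4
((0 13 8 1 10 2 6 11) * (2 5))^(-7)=(0 8 10 2 11 13 1 5 6)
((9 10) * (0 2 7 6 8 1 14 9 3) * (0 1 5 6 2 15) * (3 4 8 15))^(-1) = (0 15 6 5 8 4 10 9 14 1 3)(2 7)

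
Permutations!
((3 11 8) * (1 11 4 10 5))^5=(1 10 3 11 5 4 8)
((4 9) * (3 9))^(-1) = (3 4 9)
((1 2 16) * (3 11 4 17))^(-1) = (1 16 2)(3 17 4 11)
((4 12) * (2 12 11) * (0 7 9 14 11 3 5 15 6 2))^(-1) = (0 11 14 9 7)(2 6 15 5 3 4 12)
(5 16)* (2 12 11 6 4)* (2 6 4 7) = (2 12 11 4 6 7)(5 16) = [0, 1, 12, 3, 6, 16, 7, 2, 8, 9, 10, 4, 11, 13, 14, 15, 5]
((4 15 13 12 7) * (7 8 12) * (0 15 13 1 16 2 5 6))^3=((0 15 1 16 2 5 6)(4 13 7)(8 12))^3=(0 16 6 1 5 15 2)(8 12)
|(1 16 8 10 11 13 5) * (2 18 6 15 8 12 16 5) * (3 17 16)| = 8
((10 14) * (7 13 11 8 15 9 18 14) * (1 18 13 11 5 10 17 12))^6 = ((1 18 14 17 12)(5 10 7 11 8 15 9 13))^6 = (1 18 14 17 12)(5 9 8 7)(10 13 15 11)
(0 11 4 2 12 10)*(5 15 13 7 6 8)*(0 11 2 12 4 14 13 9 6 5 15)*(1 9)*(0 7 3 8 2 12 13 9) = (0 12 10 11 14 9 6 2 4 13 3 8 15 1)(5 7) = [12, 0, 4, 8, 13, 7, 2, 5, 15, 6, 11, 14, 10, 3, 9, 1]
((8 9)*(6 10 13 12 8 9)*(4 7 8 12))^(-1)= (4 13 10 6 8 7)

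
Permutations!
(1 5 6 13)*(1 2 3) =(1 5 6 13 2 3) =[0, 5, 3, 1, 4, 6, 13, 7, 8, 9, 10, 11, 12, 2]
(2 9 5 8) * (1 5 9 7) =[0, 5, 7, 3, 4, 8, 6, 1, 2, 9] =(9)(1 5 8 2 7)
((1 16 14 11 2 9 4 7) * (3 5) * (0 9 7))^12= ((0 9 4)(1 16 14 11 2 7)(3 5))^12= (16)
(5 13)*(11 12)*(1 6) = (1 6)(5 13)(11 12) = [0, 6, 2, 3, 4, 13, 1, 7, 8, 9, 10, 12, 11, 5]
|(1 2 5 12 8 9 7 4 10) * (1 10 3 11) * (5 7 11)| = 10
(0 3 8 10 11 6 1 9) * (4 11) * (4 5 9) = (0 3 8 10 5 9)(1 4 11 6) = [3, 4, 2, 8, 11, 9, 1, 7, 10, 0, 5, 6]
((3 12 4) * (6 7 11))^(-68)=((3 12 4)(6 7 11))^(-68)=(3 12 4)(6 7 11)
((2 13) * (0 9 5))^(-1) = ((0 9 5)(2 13))^(-1) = (0 5 9)(2 13)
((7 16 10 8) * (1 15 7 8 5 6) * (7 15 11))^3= (1 16 6 7 5 11 10)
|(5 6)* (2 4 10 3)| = |(2 4 10 3)(5 6)| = 4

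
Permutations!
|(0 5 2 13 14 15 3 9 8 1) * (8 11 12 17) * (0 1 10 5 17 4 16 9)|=10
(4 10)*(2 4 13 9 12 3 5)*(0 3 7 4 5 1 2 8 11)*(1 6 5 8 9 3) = [1, 2, 8, 6, 10, 9, 5, 4, 11, 12, 13, 0, 7, 3] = (0 1 2 8 11)(3 6 5 9 12 7 4 10 13)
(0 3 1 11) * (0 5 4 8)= (0 3 1 11 5 4 8)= [3, 11, 2, 1, 8, 4, 6, 7, 0, 9, 10, 5]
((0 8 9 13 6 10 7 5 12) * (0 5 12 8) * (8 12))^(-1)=(5 12)(6 13 9 8 7 10)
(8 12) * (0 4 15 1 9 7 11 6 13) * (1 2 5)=(0 4 15 2 5 1 9 7 11 6 13)(8 12)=[4, 9, 5, 3, 15, 1, 13, 11, 12, 7, 10, 6, 8, 0, 14, 2]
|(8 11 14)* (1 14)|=|(1 14 8 11)|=4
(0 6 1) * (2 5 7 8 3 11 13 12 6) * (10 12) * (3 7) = (0 2 5 3 11 13 10 12 6 1)(7 8) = [2, 0, 5, 11, 4, 3, 1, 8, 7, 9, 12, 13, 6, 10]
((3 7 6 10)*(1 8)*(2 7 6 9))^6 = (10)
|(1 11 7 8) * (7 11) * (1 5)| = |(11)(1 7 8 5)| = 4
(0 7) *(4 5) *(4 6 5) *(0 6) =(0 7 6 5) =[7, 1, 2, 3, 4, 0, 5, 6]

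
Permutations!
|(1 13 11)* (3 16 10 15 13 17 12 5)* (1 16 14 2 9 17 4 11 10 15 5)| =14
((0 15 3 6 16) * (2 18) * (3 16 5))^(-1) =(0 16 15)(2 18)(3 5 6)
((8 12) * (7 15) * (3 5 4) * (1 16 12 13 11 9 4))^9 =(1 5 3 4 9 11 13 8 12 16)(7 15) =((1 16 12 8 13 11 9 4 3 5)(7 15))^9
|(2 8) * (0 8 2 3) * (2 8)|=|(0 2 8 3)|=4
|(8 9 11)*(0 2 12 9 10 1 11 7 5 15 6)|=|(0 2 12 9 7 5 15 6)(1 11 8 10)|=8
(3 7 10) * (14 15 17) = [0, 1, 2, 7, 4, 5, 6, 10, 8, 9, 3, 11, 12, 13, 15, 17, 16, 14] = (3 7 10)(14 15 17)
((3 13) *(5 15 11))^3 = ((3 13)(5 15 11))^3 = (15)(3 13)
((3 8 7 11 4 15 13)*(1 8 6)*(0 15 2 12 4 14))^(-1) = (0 14 11 7 8 1 6 3 13 15)(2 4 12) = ((0 15 13 3 6 1 8 7 11 14)(2 12 4))^(-1)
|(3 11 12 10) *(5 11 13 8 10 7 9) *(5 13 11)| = 8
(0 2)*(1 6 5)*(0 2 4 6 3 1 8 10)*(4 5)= (0 5 8 10)(1 3)(4 6)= [5, 3, 2, 1, 6, 8, 4, 7, 10, 9, 0]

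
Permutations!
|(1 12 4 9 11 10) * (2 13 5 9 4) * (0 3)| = |(0 3)(1 12 2 13 5 9 11 10)| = 8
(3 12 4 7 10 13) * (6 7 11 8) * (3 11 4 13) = [0, 1, 2, 12, 4, 5, 7, 10, 6, 9, 3, 8, 13, 11] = (3 12 13 11 8 6 7 10)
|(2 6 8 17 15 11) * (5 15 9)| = 8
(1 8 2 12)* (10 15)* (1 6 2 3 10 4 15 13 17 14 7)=(1 8 3 10 13 17 14 7)(2 12 6)(4 15)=[0, 8, 12, 10, 15, 5, 2, 1, 3, 9, 13, 11, 6, 17, 7, 4, 16, 14]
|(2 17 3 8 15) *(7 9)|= |(2 17 3 8 15)(7 9)|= 10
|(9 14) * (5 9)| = |(5 9 14)| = 3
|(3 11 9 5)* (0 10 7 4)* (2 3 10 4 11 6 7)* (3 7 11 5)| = 4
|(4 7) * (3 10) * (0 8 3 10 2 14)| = |(0 8 3 2 14)(4 7)| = 10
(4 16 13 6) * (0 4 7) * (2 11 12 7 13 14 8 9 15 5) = (0 4 16 14 8 9 15 5 2 11 12 7)(6 13) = [4, 1, 11, 3, 16, 2, 13, 0, 9, 15, 10, 12, 7, 6, 8, 5, 14]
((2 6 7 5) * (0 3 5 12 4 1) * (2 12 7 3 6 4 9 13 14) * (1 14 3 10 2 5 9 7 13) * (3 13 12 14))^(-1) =(0 1 9 3 4 2 10 6)(5 14)(7 12)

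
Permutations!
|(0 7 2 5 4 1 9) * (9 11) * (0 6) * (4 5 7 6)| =4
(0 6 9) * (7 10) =[6, 1, 2, 3, 4, 5, 9, 10, 8, 0, 7] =(0 6 9)(7 10)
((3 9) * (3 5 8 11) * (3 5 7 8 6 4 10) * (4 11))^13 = ((3 9 7 8 4 10)(5 6 11))^13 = (3 9 7 8 4 10)(5 6 11)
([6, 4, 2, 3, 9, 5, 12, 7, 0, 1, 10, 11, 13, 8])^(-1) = [8, 9, 2, 3, 1, 5, 0, 7, 13, 4, 10, 11, 6, 12]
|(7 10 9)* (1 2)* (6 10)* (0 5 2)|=4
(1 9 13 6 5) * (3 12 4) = (1 9 13 6 5)(3 12 4) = [0, 9, 2, 12, 3, 1, 5, 7, 8, 13, 10, 11, 4, 6]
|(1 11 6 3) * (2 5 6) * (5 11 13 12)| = |(1 13 12 5 6 3)(2 11)| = 6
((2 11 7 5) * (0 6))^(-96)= (11)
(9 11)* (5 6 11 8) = (5 6 11 9 8) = [0, 1, 2, 3, 4, 6, 11, 7, 5, 8, 10, 9]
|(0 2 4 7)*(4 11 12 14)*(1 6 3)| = 21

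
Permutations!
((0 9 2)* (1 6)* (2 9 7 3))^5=((9)(0 7 3 2)(1 6))^5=(9)(0 7 3 2)(1 6)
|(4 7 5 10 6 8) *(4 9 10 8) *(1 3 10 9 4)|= |(1 3 10 6)(4 7 5 8)|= 4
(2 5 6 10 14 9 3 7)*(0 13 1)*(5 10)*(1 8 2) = (0 13 8 2 10 14 9 3 7 1)(5 6) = [13, 0, 10, 7, 4, 6, 5, 1, 2, 3, 14, 11, 12, 8, 9]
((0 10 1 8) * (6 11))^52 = ((0 10 1 8)(6 11))^52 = (11)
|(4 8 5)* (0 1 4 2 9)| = 7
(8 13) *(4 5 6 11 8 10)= (4 5 6 11 8 13 10)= [0, 1, 2, 3, 5, 6, 11, 7, 13, 9, 4, 8, 12, 10]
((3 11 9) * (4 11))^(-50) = (3 11)(4 9) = ((3 4 11 9))^(-50)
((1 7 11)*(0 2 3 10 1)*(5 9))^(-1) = ((0 2 3 10 1 7 11)(5 9))^(-1) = (0 11 7 1 10 3 2)(5 9)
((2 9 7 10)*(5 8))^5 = ((2 9 7 10)(5 8))^5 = (2 9 7 10)(5 8)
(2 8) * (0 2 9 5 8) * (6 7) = (0 2)(5 8 9)(6 7) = [2, 1, 0, 3, 4, 8, 7, 6, 9, 5]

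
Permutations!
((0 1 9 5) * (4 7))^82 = (0 9)(1 5)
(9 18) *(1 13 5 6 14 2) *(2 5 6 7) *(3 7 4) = [0, 13, 1, 7, 3, 4, 14, 2, 8, 18, 10, 11, 12, 6, 5, 15, 16, 17, 9] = (1 13 6 14 5 4 3 7 2)(9 18)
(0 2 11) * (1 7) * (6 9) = [2, 7, 11, 3, 4, 5, 9, 1, 8, 6, 10, 0] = (0 2 11)(1 7)(6 9)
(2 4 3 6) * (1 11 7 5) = (1 11 7 5)(2 4 3 6) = [0, 11, 4, 6, 3, 1, 2, 5, 8, 9, 10, 7]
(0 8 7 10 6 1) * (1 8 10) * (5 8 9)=(0 10 6 9 5 8 7 1)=[10, 0, 2, 3, 4, 8, 9, 1, 7, 5, 6]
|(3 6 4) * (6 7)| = |(3 7 6 4)| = 4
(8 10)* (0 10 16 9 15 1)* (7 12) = (0 10 8 16 9 15 1)(7 12) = [10, 0, 2, 3, 4, 5, 6, 12, 16, 15, 8, 11, 7, 13, 14, 1, 9]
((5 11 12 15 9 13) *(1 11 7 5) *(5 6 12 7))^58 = (1 7 12 9)(6 15 13 11)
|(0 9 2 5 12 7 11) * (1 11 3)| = 9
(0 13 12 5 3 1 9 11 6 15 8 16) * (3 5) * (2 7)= (0 13 12 3 1 9 11 6 15 8 16)(2 7)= [13, 9, 7, 1, 4, 5, 15, 2, 16, 11, 10, 6, 3, 12, 14, 8, 0]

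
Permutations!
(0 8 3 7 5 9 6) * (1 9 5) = (0 8 3 7 1 9 6) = [8, 9, 2, 7, 4, 5, 0, 1, 3, 6]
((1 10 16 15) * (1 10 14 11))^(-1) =((1 14 11)(10 16 15))^(-1) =(1 11 14)(10 15 16)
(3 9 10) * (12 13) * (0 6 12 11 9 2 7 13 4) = [6, 1, 7, 2, 0, 5, 12, 13, 8, 10, 3, 9, 4, 11] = (0 6 12 4)(2 7 13 11 9 10 3)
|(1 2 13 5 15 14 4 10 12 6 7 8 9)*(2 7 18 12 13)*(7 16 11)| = 6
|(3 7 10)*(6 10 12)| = 5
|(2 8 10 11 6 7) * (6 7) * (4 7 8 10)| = |(2 10 11 8 4 7)| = 6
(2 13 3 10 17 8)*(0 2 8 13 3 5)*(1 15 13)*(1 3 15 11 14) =[2, 11, 15, 10, 4, 0, 6, 7, 8, 9, 17, 14, 12, 5, 1, 13, 16, 3] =(0 2 15 13 5)(1 11 14)(3 10 17)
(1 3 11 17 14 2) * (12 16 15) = (1 3 11 17 14 2)(12 16 15) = [0, 3, 1, 11, 4, 5, 6, 7, 8, 9, 10, 17, 16, 13, 2, 12, 15, 14]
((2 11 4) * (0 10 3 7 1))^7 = (0 3 1 10 7)(2 11 4)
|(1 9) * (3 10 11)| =6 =|(1 9)(3 10 11)|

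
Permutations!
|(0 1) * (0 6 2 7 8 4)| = 7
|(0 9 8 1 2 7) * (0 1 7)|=|(0 9 8 7 1 2)|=6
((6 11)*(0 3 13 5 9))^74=((0 3 13 5 9)(6 11))^74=(0 9 5 13 3)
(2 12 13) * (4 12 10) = [0, 1, 10, 3, 12, 5, 6, 7, 8, 9, 4, 11, 13, 2] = (2 10 4 12 13)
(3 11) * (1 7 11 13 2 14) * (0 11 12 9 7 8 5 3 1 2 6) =(0 11 1 8 5 3 13 6)(2 14)(7 12 9) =[11, 8, 14, 13, 4, 3, 0, 12, 5, 7, 10, 1, 9, 6, 2]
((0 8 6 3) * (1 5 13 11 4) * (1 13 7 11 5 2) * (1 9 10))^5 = (13)(0 8 6 3)(1 2 9 10)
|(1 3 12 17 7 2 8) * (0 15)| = |(0 15)(1 3 12 17 7 2 8)| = 14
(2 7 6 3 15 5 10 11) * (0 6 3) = (0 6)(2 7 3 15 5 10 11) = [6, 1, 7, 15, 4, 10, 0, 3, 8, 9, 11, 2, 12, 13, 14, 5]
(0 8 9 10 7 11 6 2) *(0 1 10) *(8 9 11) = [9, 10, 1, 3, 4, 5, 2, 8, 11, 0, 7, 6] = (0 9)(1 10 7 8 11 6 2)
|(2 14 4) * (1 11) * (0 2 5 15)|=|(0 2 14 4 5 15)(1 11)|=6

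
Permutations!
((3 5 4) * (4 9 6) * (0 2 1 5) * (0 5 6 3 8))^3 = (9)(0 6)(1 8)(2 4)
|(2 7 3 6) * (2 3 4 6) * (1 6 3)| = 4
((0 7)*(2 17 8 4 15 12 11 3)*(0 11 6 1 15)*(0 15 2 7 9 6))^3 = (0 1 8 12 6 17 15 9 2 4)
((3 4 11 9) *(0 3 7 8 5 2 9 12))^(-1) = (0 12 11 4 3)(2 5 8 7 9)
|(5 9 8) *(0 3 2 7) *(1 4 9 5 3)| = 8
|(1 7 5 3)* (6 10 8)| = |(1 7 5 3)(6 10 8)| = 12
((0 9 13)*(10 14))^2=(14)(0 13 9)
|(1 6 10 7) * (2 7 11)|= |(1 6 10 11 2 7)|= 6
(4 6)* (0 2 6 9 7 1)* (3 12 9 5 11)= (0 2 6 4 5 11 3 12 9 7 1)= [2, 0, 6, 12, 5, 11, 4, 1, 8, 7, 10, 3, 9]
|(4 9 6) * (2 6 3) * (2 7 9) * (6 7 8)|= |(2 7 9 3 8 6 4)|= 7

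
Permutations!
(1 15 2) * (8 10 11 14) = [0, 15, 1, 3, 4, 5, 6, 7, 10, 9, 11, 14, 12, 13, 8, 2] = (1 15 2)(8 10 11 14)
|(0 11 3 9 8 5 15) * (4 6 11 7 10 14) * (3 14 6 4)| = 11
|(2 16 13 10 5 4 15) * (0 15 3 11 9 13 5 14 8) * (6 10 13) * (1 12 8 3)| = 18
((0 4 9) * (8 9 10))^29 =((0 4 10 8 9))^29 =(0 9 8 10 4)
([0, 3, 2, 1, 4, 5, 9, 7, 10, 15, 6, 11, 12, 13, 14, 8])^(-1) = [0, 3, 2, 1, 4, 5, 10, 7, 15, 6, 8, 11, 12, 13, 14, 9]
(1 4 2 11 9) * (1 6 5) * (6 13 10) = [0, 4, 11, 3, 2, 1, 5, 7, 8, 13, 6, 9, 12, 10] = (1 4 2 11 9 13 10 6 5)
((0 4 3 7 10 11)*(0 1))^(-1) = ((0 4 3 7 10 11 1))^(-1) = (0 1 11 10 7 3 4)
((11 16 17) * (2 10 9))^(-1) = ((2 10 9)(11 16 17))^(-1) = (2 9 10)(11 17 16)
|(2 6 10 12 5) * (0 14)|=10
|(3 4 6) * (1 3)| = 4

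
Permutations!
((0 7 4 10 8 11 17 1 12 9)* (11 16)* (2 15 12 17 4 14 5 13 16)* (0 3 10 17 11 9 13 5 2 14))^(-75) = (0 7)(1 11 4 17)(2 9)(3 15)(8 13)(10 12)(14 16)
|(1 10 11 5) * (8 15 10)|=|(1 8 15 10 11 5)|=6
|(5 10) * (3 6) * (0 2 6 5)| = |(0 2 6 3 5 10)| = 6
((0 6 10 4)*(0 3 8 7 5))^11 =(0 4 7 6 3 5 10 8)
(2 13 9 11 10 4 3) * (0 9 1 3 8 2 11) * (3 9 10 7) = (0 10 4 8 2 13 1 9)(3 11 7) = [10, 9, 13, 11, 8, 5, 6, 3, 2, 0, 4, 7, 12, 1]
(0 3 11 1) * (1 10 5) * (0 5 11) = (0 3)(1 5)(10 11) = [3, 5, 2, 0, 4, 1, 6, 7, 8, 9, 11, 10]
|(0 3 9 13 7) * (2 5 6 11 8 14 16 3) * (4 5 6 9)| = |(0 2 6 11 8 14 16 3 4 5 9 13 7)| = 13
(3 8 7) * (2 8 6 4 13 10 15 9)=(2 8 7 3 6 4 13 10 15 9)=[0, 1, 8, 6, 13, 5, 4, 3, 7, 2, 15, 11, 12, 10, 14, 9]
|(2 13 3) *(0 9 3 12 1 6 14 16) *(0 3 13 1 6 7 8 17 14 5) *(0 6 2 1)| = 70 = |(0 9 13 12 2)(1 7 8 17 14 16 3)(5 6)|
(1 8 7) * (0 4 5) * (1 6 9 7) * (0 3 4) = (1 8)(3 4 5)(6 9 7) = [0, 8, 2, 4, 5, 3, 9, 6, 1, 7]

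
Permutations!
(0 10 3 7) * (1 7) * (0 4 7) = [10, 0, 2, 1, 7, 5, 6, 4, 8, 9, 3] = (0 10 3 1)(4 7)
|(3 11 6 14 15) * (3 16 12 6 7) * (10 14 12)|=|(3 11 7)(6 12)(10 14 15 16)|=12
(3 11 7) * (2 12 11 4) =(2 12 11 7 3 4) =[0, 1, 12, 4, 2, 5, 6, 3, 8, 9, 10, 7, 11]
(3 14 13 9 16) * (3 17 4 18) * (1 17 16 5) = [0, 17, 2, 14, 18, 1, 6, 7, 8, 5, 10, 11, 12, 9, 13, 15, 16, 4, 3] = (1 17 4 18 3 14 13 9 5)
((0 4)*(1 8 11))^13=((0 4)(1 8 11))^13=(0 4)(1 8 11)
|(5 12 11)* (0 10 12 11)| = 6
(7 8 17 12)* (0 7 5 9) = [7, 1, 2, 3, 4, 9, 6, 8, 17, 0, 10, 11, 5, 13, 14, 15, 16, 12] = (0 7 8 17 12 5 9)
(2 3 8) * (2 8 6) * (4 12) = (2 3 6)(4 12) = [0, 1, 3, 6, 12, 5, 2, 7, 8, 9, 10, 11, 4]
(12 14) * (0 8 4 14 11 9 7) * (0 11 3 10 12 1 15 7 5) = (0 8 4 14 1 15 7 11 9 5)(3 10 12) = [8, 15, 2, 10, 14, 0, 6, 11, 4, 5, 12, 9, 3, 13, 1, 7]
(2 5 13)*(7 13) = [0, 1, 5, 3, 4, 7, 6, 13, 8, 9, 10, 11, 12, 2] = (2 5 7 13)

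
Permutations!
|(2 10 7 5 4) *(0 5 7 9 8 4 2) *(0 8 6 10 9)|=6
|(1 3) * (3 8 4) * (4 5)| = 5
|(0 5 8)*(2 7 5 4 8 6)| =12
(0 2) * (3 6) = (0 2)(3 6) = [2, 1, 0, 6, 4, 5, 3]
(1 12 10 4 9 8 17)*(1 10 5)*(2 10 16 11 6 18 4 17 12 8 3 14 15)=(1 8 12 5)(2 10 17 16 11 6 18 4 9 3 14 15)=[0, 8, 10, 14, 9, 1, 18, 7, 12, 3, 17, 6, 5, 13, 15, 2, 11, 16, 4]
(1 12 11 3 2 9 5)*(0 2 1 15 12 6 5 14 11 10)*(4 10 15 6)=(0 2 9 14 11 3 1 4 10)(5 6)(12 15)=[2, 4, 9, 1, 10, 6, 5, 7, 8, 14, 0, 3, 15, 13, 11, 12]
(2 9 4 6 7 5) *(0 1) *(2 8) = (0 1)(2 9 4 6 7 5 8) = [1, 0, 9, 3, 6, 8, 7, 5, 2, 4]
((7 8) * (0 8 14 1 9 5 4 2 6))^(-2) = (0 2 5 1 7)(4 9 14 8 6)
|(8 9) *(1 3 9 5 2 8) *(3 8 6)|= |(1 8 5 2 6 3 9)|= 7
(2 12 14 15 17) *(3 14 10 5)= [0, 1, 12, 14, 4, 3, 6, 7, 8, 9, 5, 11, 10, 13, 15, 17, 16, 2]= (2 12 10 5 3 14 15 17)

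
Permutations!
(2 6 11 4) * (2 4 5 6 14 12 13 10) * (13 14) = (2 13 10)(5 6 11)(12 14) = [0, 1, 13, 3, 4, 6, 11, 7, 8, 9, 2, 5, 14, 10, 12]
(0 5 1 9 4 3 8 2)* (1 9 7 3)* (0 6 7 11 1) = (0 5 9 4)(1 11)(2 6 7 3 8) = [5, 11, 6, 8, 0, 9, 7, 3, 2, 4, 10, 1]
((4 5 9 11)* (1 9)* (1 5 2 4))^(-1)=(1 11 9)(2 4)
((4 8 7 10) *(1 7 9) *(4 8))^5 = ((1 7 10 8 9))^5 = (10)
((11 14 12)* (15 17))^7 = ((11 14 12)(15 17))^7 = (11 14 12)(15 17)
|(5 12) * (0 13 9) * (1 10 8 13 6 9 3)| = 30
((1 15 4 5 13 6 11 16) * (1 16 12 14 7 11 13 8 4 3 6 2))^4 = (16)(1 13 3)(2 6 15)(4 5 8)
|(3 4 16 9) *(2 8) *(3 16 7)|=|(2 8)(3 4 7)(9 16)|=6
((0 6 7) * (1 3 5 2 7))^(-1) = (0 7 2 5 3 1 6)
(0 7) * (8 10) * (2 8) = (0 7)(2 8 10) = [7, 1, 8, 3, 4, 5, 6, 0, 10, 9, 2]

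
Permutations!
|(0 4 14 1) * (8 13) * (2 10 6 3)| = |(0 4 14 1)(2 10 6 3)(8 13)| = 4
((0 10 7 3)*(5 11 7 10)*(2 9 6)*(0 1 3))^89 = ((0 5 11 7)(1 3)(2 9 6))^89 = (0 5 11 7)(1 3)(2 6 9)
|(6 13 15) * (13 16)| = |(6 16 13 15)| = 4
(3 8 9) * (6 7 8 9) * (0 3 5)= (0 3 9 5)(6 7 8)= [3, 1, 2, 9, 4, 0, 7, 8, 6, 5]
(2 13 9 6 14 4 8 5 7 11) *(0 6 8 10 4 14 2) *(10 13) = [6, 1, 10, 3, 13, 7, 2, 11, 5, 8, 4, 0, 12, 9, 14] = (14)(0 6 2 10 4 13 9 8 5 7 11)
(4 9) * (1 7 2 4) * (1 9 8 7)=[0, 1, 4, 3, 8, 5, 6, 2, 7, 9]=(9)(2 4 8 7)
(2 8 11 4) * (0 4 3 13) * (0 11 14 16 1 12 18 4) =(1 12 18 4 2 8 14 16)(3 13 11) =[0, 12, 8, 13, 2, 5, 6, 7, 14, 9, 10, 3, 18, 11, 16, 15, 1, 17, 4]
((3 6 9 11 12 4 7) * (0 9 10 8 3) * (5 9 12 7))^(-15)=((0 12 4 5 9 11 7)(3 6 10 8))^(-15)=(0 7 11 9 5 4 12)(3 6 10 8)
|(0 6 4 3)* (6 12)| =|(0 12 6 4 3)| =5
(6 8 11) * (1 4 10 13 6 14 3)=(1 4 10 13 6 8 11 14 3)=[0, 4, 2, 1, 10, 5, 8, 7, 11, 9, 13, 14, 12, 6, 3]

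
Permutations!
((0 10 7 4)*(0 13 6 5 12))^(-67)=((0 10 7 4 13 6 5 12))^(-67)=(0 6 7 12 13 10 5 4)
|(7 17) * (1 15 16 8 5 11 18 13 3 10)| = |(1 15 16 8 5 11 18 13 3 10)(7 17)| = 10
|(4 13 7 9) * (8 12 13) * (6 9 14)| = 8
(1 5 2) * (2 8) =(1 5 8 2) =[0, 5, 1, 3, 4, 8, 6, 7, 2]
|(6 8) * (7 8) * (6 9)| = 4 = |(6 7 8 9)|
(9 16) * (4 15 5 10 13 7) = (4 15 5 10 13 7)(9 16) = [0, 1, 2, 3, 15, 10, 6, 4, 8, 16, 13, 11, 12, 7, 14, 5, 9]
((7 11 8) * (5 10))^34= ((5 10)(7 11 8))^34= (7 11 8)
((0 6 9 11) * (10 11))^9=(0 11 10 9 6)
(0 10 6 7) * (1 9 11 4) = (0 10 6 7)(1 9 11 4) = [10, 9, 2, 3, 1, 5, 7, 0, 8, 11, 6, 4]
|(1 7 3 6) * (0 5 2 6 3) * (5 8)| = 7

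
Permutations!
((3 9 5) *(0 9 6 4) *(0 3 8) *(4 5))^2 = (0 4 6 8 9 3 5)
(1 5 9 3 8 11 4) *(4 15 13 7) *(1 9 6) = (1 5 6)(3 8 11 15 13 7 4 9) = [0, 5, 2, 8, 9, 6, 1, 4, 11, 3, 10, 15, 12, 7, 14, 13]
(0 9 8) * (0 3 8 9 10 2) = (0 10 2)(3 8) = [10, 1, 0, 8, 4, 5, 6, 7, 3, 9, 2]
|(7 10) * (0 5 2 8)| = 4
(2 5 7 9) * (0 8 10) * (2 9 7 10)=(0 8 2 5 10)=[8, 1, 5, 3, 4, 10, 6, 7, 2, 9, 0]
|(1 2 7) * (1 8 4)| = |(1 2 7 8 4)| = 5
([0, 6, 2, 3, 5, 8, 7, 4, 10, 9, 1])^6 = [0, 10, 2, 3, 7, 4, 1, 6, 5, 9, 8]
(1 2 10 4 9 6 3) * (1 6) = (1 2 10 4 9)(3 6) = [0, 2, 10, 6, 9, 5, 3, 7, 8, 1, 4]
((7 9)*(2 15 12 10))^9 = (2 15 12 10)(7 9)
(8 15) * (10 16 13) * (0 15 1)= (0 15 8 1)(10 16 13)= [15, 0, 2, 3, 4, 5, 6, 7, 1, 9, 16, 11, 12, 10, 14, 8, 13]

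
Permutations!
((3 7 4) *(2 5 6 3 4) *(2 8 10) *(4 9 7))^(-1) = (2 10 8 7 9 4 3 6 5)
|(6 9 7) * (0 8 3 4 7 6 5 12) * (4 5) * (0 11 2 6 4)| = |(0 8 3 5 12 11 2 6 9 4 7)| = 11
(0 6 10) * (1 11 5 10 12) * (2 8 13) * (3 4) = (0 6 12 1 11 5 10)(2 8 13)(3 4) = [6, 11, 8, 4, 3, 10, 12, 7, 13, 9, 0, 5, 1, 2]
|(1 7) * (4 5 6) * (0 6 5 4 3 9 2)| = 10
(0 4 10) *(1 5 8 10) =[4, 5, 2, 3, 1, 8, 6, 7, 10, 9, 0] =(0 4 1 5 8 10)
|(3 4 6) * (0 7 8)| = 3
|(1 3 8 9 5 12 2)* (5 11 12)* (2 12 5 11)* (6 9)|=6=|(12)(1 3 8 6 9 2)(5 11)|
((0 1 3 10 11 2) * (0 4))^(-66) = ((0 1 3 10 11 2 4))^(-66) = (0 11 1 2 3 4 10)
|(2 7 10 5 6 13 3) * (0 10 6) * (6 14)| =6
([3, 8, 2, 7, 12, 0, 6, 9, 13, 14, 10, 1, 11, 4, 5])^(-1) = [5, 11, 2, 0, 13, 14, 6, 3, 1, 7, 10, 12, 4, 8, 9]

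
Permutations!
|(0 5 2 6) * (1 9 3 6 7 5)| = |(0 1 9 3 6)(2 7 5)| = 15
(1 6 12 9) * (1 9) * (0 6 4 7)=(0 6 12 1 4 7)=[6, 4, 2, 3, 7, 5, 12, 0, 8, 9, 10, 11, 1]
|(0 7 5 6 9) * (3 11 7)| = 7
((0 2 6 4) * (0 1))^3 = ((0 2 6 4 1))^3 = (0 4 2 1 6)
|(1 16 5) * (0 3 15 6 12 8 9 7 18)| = 9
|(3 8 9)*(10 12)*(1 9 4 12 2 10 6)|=14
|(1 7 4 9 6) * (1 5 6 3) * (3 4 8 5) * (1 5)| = 6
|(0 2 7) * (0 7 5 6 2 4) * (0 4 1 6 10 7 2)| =|(0 1 6)(2 5 10 7)| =12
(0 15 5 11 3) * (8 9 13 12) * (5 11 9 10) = (0 15 11 3)(5 9 13 12 8 10) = [15, 1, 2, 0, 4, 9, 6, 7, 10, 13, 5, 3, 8, 12, 14, 11]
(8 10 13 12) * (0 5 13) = (0 5 13 12 8 10) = [5, 1, 2, 3, 4, 13, 6, 7, 10, 9, 0, 11, 8, 12]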